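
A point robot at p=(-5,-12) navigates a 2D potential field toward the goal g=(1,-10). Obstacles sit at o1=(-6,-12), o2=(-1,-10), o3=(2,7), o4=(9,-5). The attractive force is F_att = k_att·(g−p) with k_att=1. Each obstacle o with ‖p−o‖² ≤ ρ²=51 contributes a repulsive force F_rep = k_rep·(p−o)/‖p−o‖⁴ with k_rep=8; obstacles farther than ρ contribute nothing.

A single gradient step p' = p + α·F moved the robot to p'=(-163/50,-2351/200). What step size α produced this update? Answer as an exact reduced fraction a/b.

α = 1/8

F_att = 1·(g−p) = 1·(6,2) = (6.0000,2.0000)
o1: d²=1 ≤ ρ²=51; F_rep = 8·(1,0)/1² = (8.0000,0.0000)
o2: d²=20 ≤ ρ²=51; F_rep = 8·(-4,-2)/20² = (-0.0800,-0.0400)
o3: d²=410 > ρ²=51 → inactive
o4: d²=245 > ρ²=51 → inactive
F = F_att + ΣF_rep = (13.9200,1.9600)
Δp = p'−p = (1.7400,0.2450); α = Δx/Fx = (87/50) / (348/25) = 1/8
check: Δy/Fy = (49/200) / (49/25) = 1/8 ✓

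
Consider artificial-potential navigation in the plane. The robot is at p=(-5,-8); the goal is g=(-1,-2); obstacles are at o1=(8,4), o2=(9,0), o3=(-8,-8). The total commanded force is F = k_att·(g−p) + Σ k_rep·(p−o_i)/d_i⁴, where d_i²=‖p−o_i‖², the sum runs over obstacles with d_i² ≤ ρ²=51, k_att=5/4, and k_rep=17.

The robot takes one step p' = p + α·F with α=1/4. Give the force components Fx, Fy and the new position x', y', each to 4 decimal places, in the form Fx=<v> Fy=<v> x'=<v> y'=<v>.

F_att = 5/4·(g−p) = 5/4·(4,6) = (5.0000,7.5000)
o1: d²=313 > ρ²=51 → inactive
o2: d²=260 > ρ²=51 → inactive
o3: d²=9 ≤ ρ²=51; F_rep = 17·(3,0)/9² = (0.6296,0.0000)
F = F_att + ΣF_rep = (5.6296,7.5000)
p' = p + 1/4·F = (-3.5926,-6.1250)

Fx=5.6296 Fy=7.5000 x'=-3.5926 y'=-6.1250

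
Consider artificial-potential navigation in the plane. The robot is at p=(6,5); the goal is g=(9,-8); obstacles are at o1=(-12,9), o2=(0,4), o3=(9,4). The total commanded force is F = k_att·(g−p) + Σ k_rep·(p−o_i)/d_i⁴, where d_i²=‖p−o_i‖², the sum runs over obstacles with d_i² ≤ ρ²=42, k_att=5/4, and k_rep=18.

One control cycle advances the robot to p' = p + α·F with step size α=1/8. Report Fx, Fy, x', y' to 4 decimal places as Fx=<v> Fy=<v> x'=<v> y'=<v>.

Fx=3.2889 Fy=-16.0569 x'=6.4111 y'=2.9929

F_att = 5/4·(g−p) = 5/4·(3,-13) = (3.7500,-16.2500)
o1: d²=340 > ρ²=42 → inactive
o2: d²=37 ≤ ρ²=42; F_rep = 18·(6,1)/37² = (0.0789,0.0131)
o3: d²=10 ≤ ρ²=42; F_rep = 18·(-3,1)/10² = (-0.5400,0.1800)
F = F_att + ΣF_rep = (3.2889,-16.0569)
p' = p + 1/8·F = (6.4111,2.9929)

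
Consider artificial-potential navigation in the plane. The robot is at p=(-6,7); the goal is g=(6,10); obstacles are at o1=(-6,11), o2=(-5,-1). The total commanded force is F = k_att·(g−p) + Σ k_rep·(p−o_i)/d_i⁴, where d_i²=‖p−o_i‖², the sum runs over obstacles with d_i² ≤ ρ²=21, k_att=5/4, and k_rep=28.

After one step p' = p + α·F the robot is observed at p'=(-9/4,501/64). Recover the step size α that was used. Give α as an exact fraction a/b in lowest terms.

α = 1/4

F_att = 5/4·(g−p) = 5/4·(12,3) = (15.0000,3.7500)
o1: d²=16 ≤ ρ²=21; F_rep = 28·(0,-4)/16² = (0.0000,-0.4375)
o2: d²=65 > ρ²=21 → inactive
F = F_att + ΣF_rep = (15.0000,3.3125)
Δp = p'−p = (3.7500,0.8281); α = Δx/Fx = (15/4) / (15) = 1/4
check: Δy/Fy = (53/64) / (53/16) = 1/4 ✓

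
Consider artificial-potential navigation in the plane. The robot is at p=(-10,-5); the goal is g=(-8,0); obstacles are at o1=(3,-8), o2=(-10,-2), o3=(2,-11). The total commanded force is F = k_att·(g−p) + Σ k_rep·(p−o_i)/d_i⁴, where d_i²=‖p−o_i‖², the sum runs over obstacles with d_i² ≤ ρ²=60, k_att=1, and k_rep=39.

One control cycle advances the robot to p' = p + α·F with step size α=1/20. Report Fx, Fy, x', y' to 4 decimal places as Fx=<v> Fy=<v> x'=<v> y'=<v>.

Fx=2.0000 Fy=3.5556 x'=-9.9000 y'=-4.8222

F_att = 1·(g−p) = 1·(2,5) = (2.0000,5.0000)
o1: d²=178 > ρ²=60 → inactive
o2: d²=9 ≤ ρ²=60; F_rep = 39·(0,-3)/9² = (0.0000,-1.4444)
o3: d²=180 > ρ²=60 → inactive
F = F_att + ΣF_rep = (2.0000,3.5556)
p' = p + 1/20·F = (-9.9000,-4.8222)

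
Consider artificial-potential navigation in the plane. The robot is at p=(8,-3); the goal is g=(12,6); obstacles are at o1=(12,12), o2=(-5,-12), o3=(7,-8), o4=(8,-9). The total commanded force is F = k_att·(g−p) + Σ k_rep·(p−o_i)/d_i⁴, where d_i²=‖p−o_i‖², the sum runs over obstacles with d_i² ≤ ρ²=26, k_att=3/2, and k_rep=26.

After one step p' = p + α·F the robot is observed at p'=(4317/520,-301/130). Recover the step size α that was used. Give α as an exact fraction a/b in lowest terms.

F_att = 3/2·(g−p) = 3/2·(4,9) = (6.0000,13.5000)
o1: d²=241 > ρ²=26 → inactive
o2: d²=250 > ρ²=26 → inactive
o3: d²=26 ≤ ρ²=26; F_rep = 26·(1,5)/26² = (0.0385,0.1923)
o4: d²=36 > ρ²=26 → inactive
F = F_att + ΣF_rep = (6.0385,13.6923)
Δp = p'−p = (0.3019,0.6846); α = Δx/Fx = (157/520) / (157/26) = 1/20
check: Δy/Fy = (89/130) / (178/13) = 1/20 ✓

α = 1/20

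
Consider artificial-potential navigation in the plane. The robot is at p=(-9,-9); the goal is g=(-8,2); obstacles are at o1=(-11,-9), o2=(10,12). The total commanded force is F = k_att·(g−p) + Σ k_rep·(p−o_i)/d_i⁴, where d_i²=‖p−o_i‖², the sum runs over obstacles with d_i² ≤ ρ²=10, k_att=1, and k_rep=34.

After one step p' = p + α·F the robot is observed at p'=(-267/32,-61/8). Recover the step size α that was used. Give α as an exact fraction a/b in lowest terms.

F_att = 1·(g−p) = 1·(1,11) = (1.0000,11.0000)
o1: d²=4 ≤ ρ²=10; F_rep = 34·(2,0)/4² = (4.2500,0.0000)
o2: d²=802 > ρ²=10 → inactive
F = F_att + ΣF_rep = (5.2500,11.0000)
Δp = p'−p = (0.6562,1.3750); α = Δx/Fx = (21/32) / (21/4) = 1/8
check: Δy/Fy = (11/8) / (11) = 1/8 ✓

α = 1/8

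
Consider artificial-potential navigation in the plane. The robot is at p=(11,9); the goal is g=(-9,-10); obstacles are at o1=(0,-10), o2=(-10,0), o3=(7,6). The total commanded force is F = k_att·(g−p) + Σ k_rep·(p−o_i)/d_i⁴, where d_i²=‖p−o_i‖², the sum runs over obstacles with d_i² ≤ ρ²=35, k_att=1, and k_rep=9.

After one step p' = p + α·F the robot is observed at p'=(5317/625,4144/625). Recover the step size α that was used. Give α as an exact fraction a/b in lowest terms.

F_att = 1·(g−p) = 1·(-20,-19) = (-20.0000,-19.0000)
o1: d²=482 > ρ²=35 → inactive
o2: d²=522 > ρ²=35 → inactive
o3: d²=25 ≤ ρ²=35; F_rep = 9·(4,3)/25² = (0.0576,0.0432)
F = F_att + ΣF_rep = (-19.9424,-18.9568)
Δp = p'−p = (-2.4928,-2.3696); α = Δx/Fx = (-1558/625) / (-12464/625) = 1/8
check: Δy/Fy = (-1481/625) / (-11848/625) = 1/8 ✓

α = 1/8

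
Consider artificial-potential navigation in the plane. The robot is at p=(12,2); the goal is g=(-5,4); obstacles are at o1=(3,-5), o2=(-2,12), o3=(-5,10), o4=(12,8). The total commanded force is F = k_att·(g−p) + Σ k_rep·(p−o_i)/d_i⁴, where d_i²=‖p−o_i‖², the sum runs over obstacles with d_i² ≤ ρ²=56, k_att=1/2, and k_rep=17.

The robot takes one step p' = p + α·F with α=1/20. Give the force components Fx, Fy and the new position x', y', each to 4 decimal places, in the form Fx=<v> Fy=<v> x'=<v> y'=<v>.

F_att = 1/2·(g−p) = 1/2·(-17,2) = (-8.5000,1.0000)
o1: d²=130 > ρ²=56 → inactive
o2: d²=296 > ρ²=56 → inactive
o3: d²=353 > ρ²=56 → inactive
o4: d²=36 ≤ ρ²=56; F_rep = 17·(0,-6)/36² = (0.0000,-0.0787)
F = F_att + ΣF_rep = (-8.5000,0.9213)
p' = p + 1/20·F = (11.5750,2.0461)

Fx=-8.5000 Fy=0.9213 x'=11.5750 y'=2.0461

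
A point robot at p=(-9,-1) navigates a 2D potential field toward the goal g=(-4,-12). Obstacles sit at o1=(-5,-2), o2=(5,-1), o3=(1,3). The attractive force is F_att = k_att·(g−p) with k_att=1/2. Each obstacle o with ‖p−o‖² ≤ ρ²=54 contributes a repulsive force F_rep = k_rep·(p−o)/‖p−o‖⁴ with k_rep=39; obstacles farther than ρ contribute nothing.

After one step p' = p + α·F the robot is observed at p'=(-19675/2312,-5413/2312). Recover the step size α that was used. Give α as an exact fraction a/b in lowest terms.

F_att = 1/2·(g−p) = 1/2·(5,-11) = (2.5000,-5.5000)
o1: d²=17 ≤ ρ²=54; F_rep = 39·(-4,1)/17² = (-0.5398,0.1349)
o2: d²=196 > ρ²=54 → inactive
o3: d²=116 > ρ²=54 → inactive
F = F_att + ΣF_rep = (1.9602,-5.3651)
Δp = p'−p = (0.4901,-1.3413); α = Δx/Fx = (1133/2312) / (1133/578) = 1/4
check: Δy/Fy = (-3101/2312) / (-3101/578) = 1/4 ✓

α = 1/4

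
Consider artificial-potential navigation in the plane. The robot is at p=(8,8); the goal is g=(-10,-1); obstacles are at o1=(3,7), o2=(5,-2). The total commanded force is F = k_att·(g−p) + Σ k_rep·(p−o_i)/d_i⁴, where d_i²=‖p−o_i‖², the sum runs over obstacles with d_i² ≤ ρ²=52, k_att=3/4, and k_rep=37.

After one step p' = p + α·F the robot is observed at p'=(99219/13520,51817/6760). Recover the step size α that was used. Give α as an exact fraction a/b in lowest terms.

α = 1/20

F_att = 3/4·(g−p) = 3/4·(-18,-9) = (-13.5000,-6.7500)
o1: d²=26 ≤ ρ²=52; F_rep = 37·(5,1)/26² = (0.2737,0.0547)
o2: d²=109 > ρ²=52 → inactive
F = F_att + ΣF_rep = (-13.2263,-6.6953)
Δp = p'−p = (-0.6613,-0.3348); α = Δx/Fx = (-8941/13520) / (-8941/676) = 1/20
check: Δy/Fy = (-2263/6760) / (-2263/338) = 1/20 ✓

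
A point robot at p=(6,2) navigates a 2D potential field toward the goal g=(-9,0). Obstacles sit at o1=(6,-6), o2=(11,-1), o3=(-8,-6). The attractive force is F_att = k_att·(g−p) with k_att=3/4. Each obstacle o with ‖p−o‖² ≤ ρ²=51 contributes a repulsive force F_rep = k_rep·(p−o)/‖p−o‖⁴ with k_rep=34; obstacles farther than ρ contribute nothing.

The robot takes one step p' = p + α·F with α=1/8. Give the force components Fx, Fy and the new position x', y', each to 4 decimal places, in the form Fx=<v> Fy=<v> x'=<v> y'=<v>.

F_att = 3/4·(g−p) = 3/4·(-15,-2) = (-11.2500,-1.5000)
o1: d²=64 > ρ²=51 → inactive
o2: d²=34 ≤ ρ²=51; F_rep = 34·(-5,3)/34² = (-0.1471,0.0882)
o3: d²=260 > ρ²=51 → inactive
F = F_att + ΣF_rep = (-11.3971,-1.4118)
p' = p + 1/8·F = (4.5754,1.8235)

Fx=-11.3971 Fy=-1.4118 x'=4.5754 y'=1.8235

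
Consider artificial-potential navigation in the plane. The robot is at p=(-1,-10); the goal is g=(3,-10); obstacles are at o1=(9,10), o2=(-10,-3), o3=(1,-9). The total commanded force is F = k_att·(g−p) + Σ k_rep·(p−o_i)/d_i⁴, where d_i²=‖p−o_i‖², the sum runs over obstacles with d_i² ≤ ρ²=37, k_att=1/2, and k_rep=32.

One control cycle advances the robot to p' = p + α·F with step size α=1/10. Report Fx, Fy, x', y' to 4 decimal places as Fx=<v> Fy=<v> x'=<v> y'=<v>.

F_att = 1/2·(g−p) = 1/2·(4,0) = (2.0000,0.0000)
o1: d²=500 > ρ²=37 → inactive
o2: d²=130 > ρ²=37 → inactive
o3: d²=5 ≤ ρ²=37; F_rep = 32·(-2,-1)/5² = (-2.5600,-1.2800)
F = F_att + ΣF_rep = (-0.5600,-1.2800)
p' = p + 1/10·F = (-1.0560,-10.1280)

Fx=-0.5600 Fy=-1.2800 x'=-1.0560 y'=-10.1280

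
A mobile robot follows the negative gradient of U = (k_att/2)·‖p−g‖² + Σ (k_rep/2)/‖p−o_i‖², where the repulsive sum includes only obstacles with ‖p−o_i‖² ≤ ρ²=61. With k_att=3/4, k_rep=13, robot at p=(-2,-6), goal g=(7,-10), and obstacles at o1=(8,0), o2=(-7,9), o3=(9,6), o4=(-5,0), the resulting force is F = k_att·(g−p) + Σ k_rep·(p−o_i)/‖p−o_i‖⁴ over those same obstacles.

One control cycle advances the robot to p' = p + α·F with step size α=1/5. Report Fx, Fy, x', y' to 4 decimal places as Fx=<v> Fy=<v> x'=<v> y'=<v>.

F_att = 3/4·(g−p) = 3/4·(9,-4) = (6.7500,-3.0000)
o1: d²=136 > ρ²=61 → inactive
o2: d²=250 > ρ²=61 → inactive
o3: d²=265 > ρ²=61 → inactive
o4: d²=45 ≤ ρ²=61; F_rep = 13·(3,-6)/45² = (0.0193,-0.0385)
F = F_att + ΣF_rep = (6.7693,-3.0385)
p' = p + 1/5·F = (-0.6461,-6.6077)

Fx=6.7693 Fy=-3.0385 x'=-0.6461 y'=-6.6077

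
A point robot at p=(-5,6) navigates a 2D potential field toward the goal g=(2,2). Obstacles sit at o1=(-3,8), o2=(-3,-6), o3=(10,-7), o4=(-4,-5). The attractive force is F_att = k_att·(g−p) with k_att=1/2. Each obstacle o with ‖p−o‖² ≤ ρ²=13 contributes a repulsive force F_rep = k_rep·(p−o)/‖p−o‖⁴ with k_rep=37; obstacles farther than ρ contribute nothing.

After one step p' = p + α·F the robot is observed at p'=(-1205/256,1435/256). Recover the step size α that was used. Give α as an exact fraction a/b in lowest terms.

F_att = 1/2·(g−p) = 1/2·(7,-4) = (3.5000,-2.0000)
o1: d²=8 ≤ ρ²=13; F_rep = 37·(-2,-2)/8² = (-1.1562,-1.1562)
o2: d²=148 > ρ²=13 → inactive
o3: d²=394 > ρ²=13 → inactive
o4: d²=122 > ρ²=13 → inactive
F = F_att + ΣF_rep = (2.3438,-3.1562)
Δp = p'−p = (0.2930,-0.3945); α = Δx/Fx = (75/256) / (75/32) = 1/8
check: Δy/Fy = (-101/256) / (-101/32) = 1/8 ✓

α = 1/8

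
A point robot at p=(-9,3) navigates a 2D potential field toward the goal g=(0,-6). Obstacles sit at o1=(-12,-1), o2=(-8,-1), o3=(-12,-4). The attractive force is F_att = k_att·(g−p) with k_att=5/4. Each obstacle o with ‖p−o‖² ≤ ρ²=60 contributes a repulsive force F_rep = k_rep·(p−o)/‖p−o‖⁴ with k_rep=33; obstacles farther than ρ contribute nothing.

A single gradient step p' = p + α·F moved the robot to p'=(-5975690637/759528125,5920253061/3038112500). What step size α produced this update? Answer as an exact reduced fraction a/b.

α = 1/10

F_att = 5/4·(g−p) = 5/4·(9,-9) = (11.2500,-11.2500)
o1: d²=25 ≤ ρ²=60; F_rep = 33·(3,4)/25² = (0.1584,0.2112)
o2: d²=17 ≤ ρ²=60; F_rep = 33·(-1,4)/17² = (-0.1142,0.4567)
o3: d²=58 ≤ ρ²=60; F_rep = 33·(3,7)/58² = (0.0294,0.0687)
F = F_att + ΣF_rep = (11.3236,-10.5134)
Δp = p'−p = (1.1324,-1.0513); α = Δx/Fx = (860062488/759528125) / (1720124976/151905625) = 1/10
check: Δy/Fy = (-3194084439/3038112500) / (-3194084439/303811250) = 1/10 ✓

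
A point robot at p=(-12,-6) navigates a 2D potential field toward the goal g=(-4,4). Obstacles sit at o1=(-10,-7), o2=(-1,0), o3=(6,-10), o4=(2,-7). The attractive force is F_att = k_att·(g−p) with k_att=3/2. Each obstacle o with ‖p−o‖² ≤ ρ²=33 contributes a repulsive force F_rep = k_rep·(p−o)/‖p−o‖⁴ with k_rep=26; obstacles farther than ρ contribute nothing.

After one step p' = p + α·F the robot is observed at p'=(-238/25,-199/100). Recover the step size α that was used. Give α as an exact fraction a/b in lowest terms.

F_att = 3/2·(g−p) = 3/2·(8,10) = (12.0000,15.0000)
o1: d²=5 ≤ ρ²=33; F_rep = 26·(-2,1)/5² = (-2.0800,1.0400)
o2: d²=157 > ρ²=33 → inactive
o3: d²=340 > ρ²=33 → inactive
o4: d²=197 > ρ²=33 → inactive
F = F_att + ΣF_rep = (9.9200,16.0400)
Δp = p'−p = (2.4800,4.0100); α = Δx/Fx = (62/25) / (248/25) = 1/4
check: Δy/Fy = (401/100) / (401/25) = 1/4 ✓

α = 1/4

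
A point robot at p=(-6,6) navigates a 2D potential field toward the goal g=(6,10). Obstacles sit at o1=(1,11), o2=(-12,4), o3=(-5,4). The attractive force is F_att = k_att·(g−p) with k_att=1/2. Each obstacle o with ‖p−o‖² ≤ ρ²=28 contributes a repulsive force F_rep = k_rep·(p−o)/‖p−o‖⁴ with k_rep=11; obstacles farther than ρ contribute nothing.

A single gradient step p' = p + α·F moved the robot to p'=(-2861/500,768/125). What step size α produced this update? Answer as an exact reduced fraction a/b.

F_att = 1/2·(g−p) = 1/2·(12,4) = (6.0000,2.0000)
o1: d²=74 > ρ²=28 → inactive
o2: d²=40 > ρ²=28 → inactive
o3: d²=5 ≤ ρ²=28; F_rep = 11·(-1,2)/5² = (-0.4400,0.8800)
F = F_att + ΣF_rep = (5.5600,2.8800)
Δp = p'−p = (0.2780,0.1440); α = Δx/Fx = (139/500) / (139/25) = 1/20
check: Δy/Fy = (18/125) / (72/25) = 1/20 ✓

α = 1/20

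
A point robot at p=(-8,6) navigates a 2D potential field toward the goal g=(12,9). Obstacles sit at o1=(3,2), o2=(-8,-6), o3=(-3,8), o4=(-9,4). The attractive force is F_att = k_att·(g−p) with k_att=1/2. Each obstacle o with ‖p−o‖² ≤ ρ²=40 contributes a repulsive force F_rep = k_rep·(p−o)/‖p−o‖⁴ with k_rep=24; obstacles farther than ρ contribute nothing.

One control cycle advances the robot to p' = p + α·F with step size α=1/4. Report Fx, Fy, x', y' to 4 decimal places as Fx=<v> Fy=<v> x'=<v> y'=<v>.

Fx=10.8173 Fy=3.3629 x'=-5.2957 y'=6.8407

F_att = 1/2·(g−p) = 1/2·(20,3) = (10.0000,1.5000)
o1: d²=137 > ρ²=40 → inactive
o2: d²=144 > ρ²=40 → inactive
o3: d²=29 ≤ ρ²=40; F_rep = 24·(-5,-2)/29² = (-0.1427,-0.0571)
o4: d²=5 ≤ ρ²=40; F_rep = 24·(1,2)/5² = (0.9600,1.9200)
F = F_att + ΣF_rep = (10.8173,3.3629)
p' = p + 1/4·F = (-5.2957,6.8407)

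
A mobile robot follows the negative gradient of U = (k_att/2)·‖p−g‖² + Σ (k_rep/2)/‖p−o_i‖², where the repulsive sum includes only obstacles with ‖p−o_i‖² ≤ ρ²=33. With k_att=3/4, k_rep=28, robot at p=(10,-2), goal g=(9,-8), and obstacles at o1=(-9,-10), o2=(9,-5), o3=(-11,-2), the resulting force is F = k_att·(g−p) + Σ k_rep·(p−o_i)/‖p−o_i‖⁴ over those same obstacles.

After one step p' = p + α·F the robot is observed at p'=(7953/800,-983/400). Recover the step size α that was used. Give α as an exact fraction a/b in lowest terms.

α = 1/8

F_att = 3/4·(g−p) = 3/4·(-1,-6) = (-0.7500,-4.5000)
o1: d²=425 > ρ²=33 → inactive
o2: d²=10 ≤ ρ²=33; F_rep = 28·(1,3)/10² = (0.2800,0.8400)
o3: d²=441 > ρ²=33 → inactive
F = F_att + ΣF_rep = (-0.4700,-3.6600)
Δp = p'−p = (-0.0587,-0.4575); α = Δx/Fx = (-47/800) / (-47/100) = 1/8
check: Δy/Fy = (-183/400) / (-183/50) = 1/8 ✓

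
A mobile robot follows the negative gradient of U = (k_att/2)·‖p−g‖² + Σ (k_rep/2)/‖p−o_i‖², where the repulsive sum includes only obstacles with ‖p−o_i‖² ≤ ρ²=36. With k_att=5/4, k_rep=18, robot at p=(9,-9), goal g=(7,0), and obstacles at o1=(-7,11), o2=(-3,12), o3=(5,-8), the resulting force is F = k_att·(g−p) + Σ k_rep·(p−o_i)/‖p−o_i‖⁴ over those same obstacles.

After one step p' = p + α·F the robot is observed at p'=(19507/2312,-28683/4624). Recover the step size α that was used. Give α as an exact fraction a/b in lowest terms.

F_att = 5/4·(g−p) = 5/4·(-2,9) = (-2.5000,11.2500)
o1: d²=656 > ρ²=36 → inactive
o2: d²=585 > ρ²=36 → inactive
o3: d²=17 ≤ ρ²=36; F_rep = 18·(4,-1)/17² = (0.2491,-0.0623)
F = F_att + ΣF_rep = (-2.2509,11.1877)
Δp = p'−p = (-0.5627,2.7969); α = Δx/Fx = (-1301/2312) / (-1301/578) = 1/4
check: Δy/Fy = (12933/4624) / (12933/1156) = 1/4 ✓

α = 1/4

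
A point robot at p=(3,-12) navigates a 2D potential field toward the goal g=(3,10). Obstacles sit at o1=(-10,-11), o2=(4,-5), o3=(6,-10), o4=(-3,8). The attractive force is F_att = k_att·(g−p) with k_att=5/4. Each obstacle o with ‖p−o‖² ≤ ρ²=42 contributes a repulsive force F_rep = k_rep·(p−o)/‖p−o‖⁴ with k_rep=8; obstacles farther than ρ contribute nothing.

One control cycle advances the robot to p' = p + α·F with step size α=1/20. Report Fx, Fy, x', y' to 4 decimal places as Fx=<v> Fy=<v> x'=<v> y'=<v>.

F_att = 5/4·(g−p) = 5/4·(0,22) = (0.0000,27.5000)
o1: d²=170 > ρ²=42 → inactive
o2: d²=50 > ρ²=42 → inactive
o3: d²=13 ≤ ρ²=42; F_rep = 8·(-3,-2)/13² = (-0.1420,-0.0947)
o4: d²=436 > ρ²=42 → inactive
F = F_att + ΣF_rep = (-0.1420,27.4053)
p' = p + 1/20·F = (2.9929,-10.6297)

Fx=-0.1420 Fy=27.4053 x'=2.9929 y'=-10.6297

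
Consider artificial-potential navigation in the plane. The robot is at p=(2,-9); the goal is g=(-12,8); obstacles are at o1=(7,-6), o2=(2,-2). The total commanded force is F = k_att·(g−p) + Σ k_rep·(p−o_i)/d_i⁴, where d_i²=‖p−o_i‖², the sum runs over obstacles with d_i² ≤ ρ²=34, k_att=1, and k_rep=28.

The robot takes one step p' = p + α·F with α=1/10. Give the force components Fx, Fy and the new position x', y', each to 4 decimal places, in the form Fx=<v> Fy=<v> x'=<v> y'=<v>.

Fx=-14.1211 Fy=16.9273 x'=0.5879 y'=-7.3073

F_att = 1·(g−p) = 1·(-14,17) = (-14.0000,17.0000)
o1: d²=34 ≤ ρ²=34; F_rep = 28·(-5,-3)/34² = (-0.1211,-0.0727)
o2: d²=49 > ρ²=34 → inactive
F = F_att + ΣF_rep = (-14.1211,16.9273)
p' = p + 1/10·F = (0.5879,-7.3073)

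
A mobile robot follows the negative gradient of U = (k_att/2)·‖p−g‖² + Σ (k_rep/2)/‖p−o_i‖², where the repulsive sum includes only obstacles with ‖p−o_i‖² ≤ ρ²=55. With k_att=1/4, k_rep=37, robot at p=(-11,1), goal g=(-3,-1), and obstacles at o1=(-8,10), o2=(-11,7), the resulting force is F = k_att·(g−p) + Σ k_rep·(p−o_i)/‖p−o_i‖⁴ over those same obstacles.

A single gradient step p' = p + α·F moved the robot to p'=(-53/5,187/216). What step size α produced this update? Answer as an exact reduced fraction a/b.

F_att = 1/4·(g−p) = 1/4·(8,-2) = (2.0000,-0.5000)
o1: d²=90 > ρ²=55 → inactive
o2: d²=36 ≤ ρ²=55; F_rep = 37·(0,-6)/36² = (0.0000,-0.1713)
F = F_att + ΣF_rep = (2.0000,-0.6713)
Δp = p'−p = (0.4000,-0.1343); α = Δx/Fx = (2/5) / (2) = 1/5
check: Δy/Fy = (-29/216) / (-145/216) = 1/5 ✓

α = 1/5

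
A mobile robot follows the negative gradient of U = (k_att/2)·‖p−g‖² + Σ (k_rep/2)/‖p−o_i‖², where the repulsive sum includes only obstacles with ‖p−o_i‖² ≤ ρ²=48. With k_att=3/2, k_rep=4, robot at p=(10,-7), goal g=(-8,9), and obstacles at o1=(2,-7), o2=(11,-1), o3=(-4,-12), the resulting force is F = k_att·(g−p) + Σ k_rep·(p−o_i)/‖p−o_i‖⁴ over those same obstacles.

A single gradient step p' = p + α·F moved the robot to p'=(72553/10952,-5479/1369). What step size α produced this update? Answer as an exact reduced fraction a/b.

α = 1/8

F_att = 3/2·(g−p) = 3/2·(-18,16) = (-27.0000,24.0000)
o1: d²=64 > ρ²=48 → inactive
o2: d²=37 ≤ ρ²=48; F_rep = 4·(-1,-6)/37² = (-0.0029,-0.0175)
o3: d²=221 > ρ²=48 → inactive
F = F_att + ΣF_rep = (-27.0029,23.9825)
Δp = p'−p = (-3.3754,2.9978); α = Δx/Fx = (-36967/10952) / (-36967/1369) = 1/8
check: Δy/Fy = (4104/1369) / (32832/1369) = 1/8 ✓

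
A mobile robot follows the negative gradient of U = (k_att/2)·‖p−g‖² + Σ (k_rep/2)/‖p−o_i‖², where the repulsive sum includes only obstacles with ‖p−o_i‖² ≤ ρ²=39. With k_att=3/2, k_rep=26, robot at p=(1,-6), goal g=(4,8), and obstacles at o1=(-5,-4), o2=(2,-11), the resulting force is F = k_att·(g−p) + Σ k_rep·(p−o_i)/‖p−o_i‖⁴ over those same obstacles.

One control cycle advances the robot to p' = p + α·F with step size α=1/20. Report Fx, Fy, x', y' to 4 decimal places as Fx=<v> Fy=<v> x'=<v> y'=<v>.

Fx=4.4615 Fy=21.1923 x'=1.2231 y'=-4.9404

F_att = 3/2·(g−p) = 3/2·(3,14) = (4.5000,21.0000)
o1: d²=40 > ρ²=39 → inactive
o2: d²=26 ≤ ρ²=39; F_rep = 26·(-1,5)/26² = (-0.0385,0.1923)
F = F_att + ΣF_rep = (4.4615,21.1923)
p' = p + 1/20·F = (1.2231,-4.9404)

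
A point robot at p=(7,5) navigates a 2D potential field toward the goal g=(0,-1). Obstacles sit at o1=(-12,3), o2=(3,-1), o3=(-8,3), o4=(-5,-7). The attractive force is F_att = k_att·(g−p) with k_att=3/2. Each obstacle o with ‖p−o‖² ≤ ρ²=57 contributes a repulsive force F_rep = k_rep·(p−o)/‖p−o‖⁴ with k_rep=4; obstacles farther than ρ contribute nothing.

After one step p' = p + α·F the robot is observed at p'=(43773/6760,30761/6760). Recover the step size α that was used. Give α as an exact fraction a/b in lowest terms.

α = 1/20

F_att = 3/2·(g−p) = 3/2·(-7,-6) = (-10.5000,-9.0000)
o1: d²=365 > ρ²=57 → inactive
o2: d²=52 ≤ ρ²=57; F_rep = 4·(4,6)/52² = (0.0059,0.0089)
o3: d²=229 > ρ²=57 → inactive
o4: d²=288 > ρ²=57 → inactive
F = F_att + ΣF_rep = (-10.4941,-8.9911)
Δp = p'−p = (-0.5247,-0.4496); α = Δx/Fx = (-3547/6760) / (-3547/338) = 1/20
check: Δy/Fy = (-3039/6760) / (-3039/338) = 1/20 ✓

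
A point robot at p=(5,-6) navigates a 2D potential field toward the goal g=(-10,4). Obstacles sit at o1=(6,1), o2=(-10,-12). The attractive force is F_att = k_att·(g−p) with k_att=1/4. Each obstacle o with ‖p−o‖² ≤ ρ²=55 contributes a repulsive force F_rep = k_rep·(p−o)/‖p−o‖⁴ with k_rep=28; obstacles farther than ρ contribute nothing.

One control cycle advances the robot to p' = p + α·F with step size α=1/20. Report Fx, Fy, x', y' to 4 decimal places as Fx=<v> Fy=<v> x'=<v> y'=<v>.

F_att = 1/4·(g−p) = 1/4·(-15,10) = (-3.7500,2.5000)
o1: d²=50 ≤ ρ²=55; F_rep = 28·(-1,-7)/50² = (-0.0112,-0.0784)
o2: d²=261 > ρ²=55 → inactive
F = F_att + ΣF_rep = (-3.7612,2.4216)
p' = p + 1/20·F = (4.8119,-5.8789)

Fx=-3.7612 Fy=2.4216 x'=4.8119 y'=-5.8789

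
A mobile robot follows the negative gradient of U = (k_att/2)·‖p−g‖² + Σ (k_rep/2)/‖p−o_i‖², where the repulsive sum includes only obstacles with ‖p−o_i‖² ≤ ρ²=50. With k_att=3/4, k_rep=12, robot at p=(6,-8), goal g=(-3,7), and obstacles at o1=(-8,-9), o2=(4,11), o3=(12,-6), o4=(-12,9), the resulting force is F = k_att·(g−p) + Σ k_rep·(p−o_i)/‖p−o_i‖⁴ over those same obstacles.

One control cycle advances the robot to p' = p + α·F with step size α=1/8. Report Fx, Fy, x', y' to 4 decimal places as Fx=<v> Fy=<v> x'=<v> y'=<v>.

Fx=-6.7950 Fy=11.2350 x'=5.1506 y'=-6.5956

F_att = 3/4·(g−p) = 3/4·(-9,15) = (-6.7500,11.2500)
o1: d²=197 > ρ²=50 → inactive
o2: d²=365 > ρ²=50 → inactive
o3: d²=40 ≤ ρ²=50; F_rep = 12·(-6,-2)/40² = (-0.0450,-0.0150)
o4: d²=613 > ρ²=50 → inactive
F = F_att + ΣF_rep = (-6.7950,11.2350)
p' = p + 1/8·F = (5.1506,-6.5956)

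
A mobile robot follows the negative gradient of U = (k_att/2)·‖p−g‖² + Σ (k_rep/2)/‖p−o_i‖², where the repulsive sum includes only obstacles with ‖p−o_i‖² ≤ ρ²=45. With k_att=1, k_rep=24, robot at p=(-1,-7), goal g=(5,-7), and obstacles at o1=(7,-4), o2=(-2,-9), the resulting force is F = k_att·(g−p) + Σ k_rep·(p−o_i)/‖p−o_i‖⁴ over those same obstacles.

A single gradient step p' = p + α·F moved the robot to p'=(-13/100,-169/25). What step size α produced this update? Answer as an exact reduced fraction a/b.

α = 1/8

F_att = 1·(g−p) = 1·(6,0) = (6.0000,0.0000)
o1: d²=73 > ρ²=45 → inactive
o2: d²=5 ≤ ρ²=45; F_rep = 24·(1,2)/5² = (0.9600,1.9200)
F = F_att + ΣF_rep = (6.9600,1.9200)
Δp = p'−p = (0.8700,0.2400); α = Δx/Fx = (87/100) / (174/25) = 1/8
check: Δy/Fy = (6/25) / (48/25) = 1/8 ✓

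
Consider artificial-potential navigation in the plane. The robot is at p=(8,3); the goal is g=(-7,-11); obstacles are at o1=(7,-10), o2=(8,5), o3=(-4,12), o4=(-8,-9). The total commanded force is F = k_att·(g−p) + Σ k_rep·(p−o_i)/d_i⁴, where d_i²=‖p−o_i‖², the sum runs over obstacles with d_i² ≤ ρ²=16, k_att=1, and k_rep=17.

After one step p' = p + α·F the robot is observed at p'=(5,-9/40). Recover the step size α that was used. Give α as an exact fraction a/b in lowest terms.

α = 1/5

F_att = 1·(g−p) = 1·(-15,-14) = (-15.0000,-14.0000)
o1: d²=170 > ρ²=16 → inactive
o2: d²=4 ≤ ρ²=16; F_rep = 17·(0,-2)/4² = (0.0000,-2.1250)
o3: d²=225 > ρ²=16 → inactive
o4: d²=400 > ρ²=16 → inactive
F = F_att + ΣF_rep = (-15.0000,-16.1250)
Δp = p'−p = (-3.0000,-3.2250); α = Δx/Fx = (-3) / (-15) = 1/5
check: Δy/Fy = (-129/40) / (-129/8) = 1/5 ✓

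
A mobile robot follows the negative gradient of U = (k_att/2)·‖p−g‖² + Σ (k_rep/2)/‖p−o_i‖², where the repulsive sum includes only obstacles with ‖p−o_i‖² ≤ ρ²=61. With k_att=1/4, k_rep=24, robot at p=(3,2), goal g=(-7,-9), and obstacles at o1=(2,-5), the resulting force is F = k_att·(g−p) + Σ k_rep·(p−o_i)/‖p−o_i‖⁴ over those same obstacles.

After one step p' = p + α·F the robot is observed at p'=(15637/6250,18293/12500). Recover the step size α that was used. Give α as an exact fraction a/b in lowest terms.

F_att = 1/4·(g−p) = 1/4·(-10,-11) = (-2.5000,-2.7500)
o1: d²=50 ≤ ρ²=61; F_rep = 24·(1,7)/50² = (0.0096,0.0672)
F = F_att + ΣF_rep = (-2.4904,-2.6828)
Δp = p'−p = (-0.4981,-0.5366); α = Δx/Fx = (-3113/6250) / (-3113/1250) = 1/5
check: Δy/Fy = (-6707/12500) / (-6707/2500) = 1/5 ✓

α = 1/5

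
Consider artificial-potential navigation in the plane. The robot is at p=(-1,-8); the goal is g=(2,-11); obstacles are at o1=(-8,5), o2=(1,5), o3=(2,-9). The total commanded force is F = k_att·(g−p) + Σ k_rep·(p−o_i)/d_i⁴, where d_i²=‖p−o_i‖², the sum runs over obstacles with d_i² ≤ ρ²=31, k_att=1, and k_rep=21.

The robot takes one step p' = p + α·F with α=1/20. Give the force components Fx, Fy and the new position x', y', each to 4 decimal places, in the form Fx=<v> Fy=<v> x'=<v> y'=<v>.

F_att = 1·(g−p) = 1·(3,-3) = (3.0000,-3.0000)
o1: d²=218 > ρ²=31 → inactive
o2: d²=173 > ρ²=31 → inactive
o3: d²=10 ≤ ρ²=31; F_rep = 21·(-3,1)/10² = (-0.6300,0.2100)
F = F_att + ΣF_rep = (2.3700,-2.7900)
p' = p + 1/20·F = (-0.8815,-8.1395)

Fx=2.3700 Fy=-2.7900 x'=-0.8815 y'=-8.1395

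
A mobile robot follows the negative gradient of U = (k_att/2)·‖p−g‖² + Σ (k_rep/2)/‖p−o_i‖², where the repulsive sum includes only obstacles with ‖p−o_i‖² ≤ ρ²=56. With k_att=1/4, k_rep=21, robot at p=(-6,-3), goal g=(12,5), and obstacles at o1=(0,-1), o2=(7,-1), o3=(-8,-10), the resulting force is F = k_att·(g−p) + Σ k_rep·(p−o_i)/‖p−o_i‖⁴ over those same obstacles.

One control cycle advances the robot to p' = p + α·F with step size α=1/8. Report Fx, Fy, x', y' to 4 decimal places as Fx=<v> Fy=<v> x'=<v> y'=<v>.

F_att = 1/4·(g−p) = 1/4·(18,8) = (4.5000,2.0000)
o1: d²=40 ≤ ρ²=56; F_rep = 21·(-6,-2)/40² = (-0.0788,-0.0262)
o2: d²=173 > ρ²=56 → inactive
o3: d²=53 ≤ ρ²=56; F_rep = 21·(2,7)/53² = (0.0150,0.0523)
F = F_att + ΣF_rep = (4.4362,2.0261)
p' = p + 1/8·F = (-5.4455,-2.7467)

Fx=4.4362 Fy=2.0261 x'=-5.4455 y'=-2.7467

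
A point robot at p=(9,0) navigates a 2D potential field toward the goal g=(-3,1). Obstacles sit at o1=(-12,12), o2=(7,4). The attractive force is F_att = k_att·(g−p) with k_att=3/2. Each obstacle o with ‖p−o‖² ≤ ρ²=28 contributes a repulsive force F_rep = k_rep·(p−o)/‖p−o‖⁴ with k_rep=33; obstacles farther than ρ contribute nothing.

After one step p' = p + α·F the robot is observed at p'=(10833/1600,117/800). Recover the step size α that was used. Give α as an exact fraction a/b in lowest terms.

F_att = 3/2·(g−p) = 3/2·(-12,1) = (-18.0000,1.5000)
o1: d²=585 > ρ²=28 → inactive
o2: d²=20 ≤ ρ²=28; F_rep = 33·(2,-4)/20² = (0.1650,-0.3300)
F = F_att + ΣF_rep = (-17.8350,1.1700)
Δp = p'−p = (-2.2294,0.1462); α = Δx/Fx = (-3567/1600) / (-3567/200) = 1/8
check: Δy/Fy = (117/800) / (117/100) = 1/8 ✓

α = 1/8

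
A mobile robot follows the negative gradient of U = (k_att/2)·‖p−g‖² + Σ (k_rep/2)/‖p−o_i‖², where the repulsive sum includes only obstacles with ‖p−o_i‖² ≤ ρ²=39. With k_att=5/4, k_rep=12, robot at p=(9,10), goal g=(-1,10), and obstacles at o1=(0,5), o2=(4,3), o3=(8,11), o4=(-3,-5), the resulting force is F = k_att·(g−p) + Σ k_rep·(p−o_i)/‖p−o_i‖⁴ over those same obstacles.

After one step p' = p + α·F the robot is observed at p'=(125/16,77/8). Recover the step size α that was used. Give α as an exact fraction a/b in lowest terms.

F_att = 5/4·(g−p) = 5/4·(-10,0) = (-12.5000,0.0000)
o1: d²=106 > ρ²=39 → inactive
o2: d²=74 > ρ²=39 → inactive
o3: d²=2 ≤ ρ²=39; F_rep = 12·(1,-1)/2² = (3.0000,-3.0000)
o4: d²=369 > ρ²=39 → inactive
F = F_att + ΣF_rep = (-9.5000,-3.0000)
Δp = p'−p = (-1.1875,-0.3750); α = Δx/Fx = (-19/16) / (-19/2) = 1/8
check: Δy/Fy = (-3/8) / (-3) = 1/8 ✓

α = 1/8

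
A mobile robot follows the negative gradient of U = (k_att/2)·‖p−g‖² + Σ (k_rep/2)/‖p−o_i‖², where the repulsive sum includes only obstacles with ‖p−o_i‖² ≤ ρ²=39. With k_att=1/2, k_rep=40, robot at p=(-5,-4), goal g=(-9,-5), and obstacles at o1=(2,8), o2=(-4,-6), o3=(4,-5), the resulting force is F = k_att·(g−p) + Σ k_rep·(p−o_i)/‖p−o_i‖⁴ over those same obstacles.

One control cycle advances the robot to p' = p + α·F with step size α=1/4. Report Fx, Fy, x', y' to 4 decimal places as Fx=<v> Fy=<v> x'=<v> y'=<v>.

Fx=-3.6000 Fy=2.7000 x'=-5.9000 y'=-3.3250

F_att = 1/2·(g−p) = 1/2·(-4,-1) = (-2.0000,-0.5000)
o1: d²=193 > ρ²=39 → inactive
o2: d²=5 ≤ ρ²=39; F_rep = 40·(-1,2)/5² = (-1.6000,3.2000)
o3: d²=82 > ρ²=39 → inactive
F = F_att + ΣF_rep = (-3.6000,2.7000)
p' = p + 1/4·F = (-5.9000,-3.3250)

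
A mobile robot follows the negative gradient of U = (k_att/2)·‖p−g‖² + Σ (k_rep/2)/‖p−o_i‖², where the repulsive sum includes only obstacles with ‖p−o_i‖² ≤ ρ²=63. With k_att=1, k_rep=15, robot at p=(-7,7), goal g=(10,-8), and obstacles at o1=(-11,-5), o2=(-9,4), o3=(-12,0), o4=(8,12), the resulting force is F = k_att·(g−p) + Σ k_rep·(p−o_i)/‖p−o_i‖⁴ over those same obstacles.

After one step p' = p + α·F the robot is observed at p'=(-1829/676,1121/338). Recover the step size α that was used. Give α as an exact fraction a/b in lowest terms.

F_att = 1·(g−p) = 1·(17,-15) = (17.0000,-15.0000)
o1: d²=160 > ρ²=63 → inactive
o2: d²=13 ≤ ρ²=63; F_rep = 15·(2,3)/13² = (0.1775,0.2663)
o3: d²=74 > ρ²=63 → inactive
o4: d²=250 > ρ²=63 → inactive
F = F_att + ΣF_rep = (17.1775,-14.7337)
Δp = p'−p = (4.2944,-3.6834); α = Δx/Fx = (2903/676) / (2903/169) = 1/4
check: Δy/Fy = (-1245/338) / (-2490/169) = 1/4 ✓

α = 1/4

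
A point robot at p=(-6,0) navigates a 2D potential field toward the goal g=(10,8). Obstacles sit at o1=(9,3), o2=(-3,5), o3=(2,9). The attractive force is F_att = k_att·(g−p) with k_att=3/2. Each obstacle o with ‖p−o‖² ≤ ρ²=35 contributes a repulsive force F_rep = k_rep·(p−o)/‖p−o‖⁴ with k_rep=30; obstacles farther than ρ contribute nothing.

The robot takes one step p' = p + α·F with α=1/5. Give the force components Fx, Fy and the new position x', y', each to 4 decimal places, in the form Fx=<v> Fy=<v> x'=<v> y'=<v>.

Fx=23.9221 Fy=11.8702 x'=-1.2156 y'=2.3740

F_att = 3/2·(g−p) = 3/2·(16,8) = (24.0000,12.0000)
o1: d²=234 > ρ²=35 → inactive
o2: d²=34 ≤ ρ²=35; F_rep = 30·(-3,-5)/34² = (-0.0779,-0.1298)
o3: d²=145 > ρ²=35 → inactive
F = F_att + ΣF_rep = (23.9221,11.8702)
p' = p + 1/5·F = (-1.2156,2.3740)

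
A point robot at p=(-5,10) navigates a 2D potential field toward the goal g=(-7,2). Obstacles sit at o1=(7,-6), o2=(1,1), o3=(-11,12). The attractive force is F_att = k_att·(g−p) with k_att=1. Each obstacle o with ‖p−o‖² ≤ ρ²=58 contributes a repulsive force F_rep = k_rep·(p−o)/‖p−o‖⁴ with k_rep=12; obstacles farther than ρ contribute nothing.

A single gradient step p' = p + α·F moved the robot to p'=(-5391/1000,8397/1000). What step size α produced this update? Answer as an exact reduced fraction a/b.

α = 1/5

F_att = 1·(g−p) = 1·(-2,-8) = (-2.0000,-8.0000)
o1: d²=400 > ρ²=58 → inactive
o2: d²=117 > ρ²=58 → inactive
o3: d²=40 ≤ ρ²=58; F_rep = 12·(6,-2)/40² = (0.0450,-0.0150)
F = F_att + ΣF_rep = (-1.9550,-8.0150)
Δp = p'−p = (-0.3910,-1.6030); α = Δx/Fx = (-391/1000) / (-391/200) = 1/5
check: Δy/Fy = (-1603/1000) / (-1603/200) = 1/5 ✓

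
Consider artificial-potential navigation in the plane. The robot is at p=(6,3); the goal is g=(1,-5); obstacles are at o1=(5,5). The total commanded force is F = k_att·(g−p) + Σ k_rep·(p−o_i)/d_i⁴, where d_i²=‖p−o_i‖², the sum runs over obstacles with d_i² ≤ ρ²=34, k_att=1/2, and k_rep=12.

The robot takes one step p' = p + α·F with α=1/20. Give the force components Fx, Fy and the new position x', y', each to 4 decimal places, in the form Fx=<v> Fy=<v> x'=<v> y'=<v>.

F_att = 1/2·(g−p) = 1/2·(-5,-8) = (-2.5000,-4.0000)
o1: d²=5 ≤ ρ²=34; F_rep = 12·(1,-2)/5² = (0.4800,-0.9600)
F = F_att + ΣF_rep = (-2.0200,-4.9600)
p' = p + 1/20·F = (5.8990,2.7520)

Fx=-2.0200 Fy=-4.9600 x'=5.8990 y'=2.7520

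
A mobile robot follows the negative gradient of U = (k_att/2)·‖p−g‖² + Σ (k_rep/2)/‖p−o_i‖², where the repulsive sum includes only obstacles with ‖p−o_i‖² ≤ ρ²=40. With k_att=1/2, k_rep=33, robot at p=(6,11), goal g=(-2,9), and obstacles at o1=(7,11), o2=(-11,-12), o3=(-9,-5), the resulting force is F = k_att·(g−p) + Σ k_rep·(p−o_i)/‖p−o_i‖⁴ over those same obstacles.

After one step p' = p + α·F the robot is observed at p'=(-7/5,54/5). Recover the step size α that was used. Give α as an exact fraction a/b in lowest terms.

F_att = 1/2·(g−p) = 1/2·(-8,-2) = (-4.0000,-1.0000)
o1: d²=1 ≤ ρ²=40; F_rep = 33·(-1,0)/1² = (-33.0000,0.0000)
o2: d²=818 > ρ²=40 → inactive
o3: d²=481 > ρ²=40 → inactive
F = F_att + ΣF_rep = (-37.0000,-1.0000)
Δp = p'−p = (-7.4000,-0.2000); α = Δx/Fx = (-37/5) / (-37) = 1/5
check: Δy/Fy = (-1/5) / (-1) = 1/5 ✓

α = 1/5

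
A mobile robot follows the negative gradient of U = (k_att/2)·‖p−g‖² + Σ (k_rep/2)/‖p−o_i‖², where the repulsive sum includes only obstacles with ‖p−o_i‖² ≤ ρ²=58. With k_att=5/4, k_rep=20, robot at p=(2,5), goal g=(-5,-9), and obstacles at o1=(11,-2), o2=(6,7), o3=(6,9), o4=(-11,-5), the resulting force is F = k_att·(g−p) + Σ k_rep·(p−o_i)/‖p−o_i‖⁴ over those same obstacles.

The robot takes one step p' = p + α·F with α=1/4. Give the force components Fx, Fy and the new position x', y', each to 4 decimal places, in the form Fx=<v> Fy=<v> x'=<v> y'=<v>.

F_att = 5/4·(g−p) = 5/4·(-7,-14) = (-8.7500,-17.5000)
o1: d²=130 > ρ²=58 → inactive
o2: d²=20 ≤ ρ²=58; F_rep = 20·(-4,-2)/20² = (-0.2000,-0.1000)
o3: d²=32 ≤ ρ²=58; F_rep = 20·(-4,-4)/32² = (-0.0781,-0.0781)
o4: d²=269 > ρ²=58 → inactive
F = F_att + ΣF_rep = (-9.0281,-17.6781)
p' = p + 1/4·F = (-0.2570,0.5805)

Fx=-9.0281 Fy=-17.6781 x'=-0.2570 y'=0.5805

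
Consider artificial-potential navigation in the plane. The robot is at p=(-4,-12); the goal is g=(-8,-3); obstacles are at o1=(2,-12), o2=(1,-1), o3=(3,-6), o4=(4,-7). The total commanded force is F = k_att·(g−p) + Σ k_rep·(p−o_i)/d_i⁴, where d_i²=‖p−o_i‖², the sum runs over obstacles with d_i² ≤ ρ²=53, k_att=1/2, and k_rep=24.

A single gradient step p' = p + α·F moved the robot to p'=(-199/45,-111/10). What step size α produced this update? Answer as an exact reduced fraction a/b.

α = 1/5

F_att = 1/2·(g−p) = 1/2·(-4,9) = (-2.0000,4.5000)
o1: d²=36 ≤ ρ²=53; F_rep = 24·(-6,0)/36² = (-0.1111,0.0000)
o2: d²=146 > ρ²=53 → inactive
o3: d²=85 > ρ²=53 → inactive
o4: d²=89 > ρ²=53 → inactive
F = F_att + ΣF_rep = (-2.1111,4.5000)
Δp = p'−p = (-0.4222,0.9000); α = Δx/Fx = (-19/45) / (-19/9) = 1/5
check: Δy/Fy = (9/10) / (9/2) = 1/5 ✓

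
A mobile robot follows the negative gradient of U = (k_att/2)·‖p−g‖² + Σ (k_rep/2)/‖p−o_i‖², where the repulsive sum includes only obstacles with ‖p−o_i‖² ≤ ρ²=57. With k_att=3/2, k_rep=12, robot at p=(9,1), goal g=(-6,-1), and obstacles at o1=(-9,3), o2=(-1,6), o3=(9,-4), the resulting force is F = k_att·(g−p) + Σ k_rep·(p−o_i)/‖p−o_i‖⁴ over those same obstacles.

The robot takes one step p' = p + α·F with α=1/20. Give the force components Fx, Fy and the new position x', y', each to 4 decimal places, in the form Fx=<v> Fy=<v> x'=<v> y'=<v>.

Fx=-22.5000 Fy=-2.9040 x'=7.8750 y'=0.8548

F_att = 3/2·(g−p) = 3/2·(-15,-2) = (-22.5000,-3.0000)
o1: d²=328 > ρ²=57 → inactive
o2: d²=125 > ρ²=57 → inactive
o3: d²=25 ≤ ρ²=57; F_rep = 12·(0,5)/25² = (0.0000,0.0960)
F = F_att + ΣF_rep = (-22.5000,-2.9040)
p' = p + 1/20·F = (7.8750,0.8548)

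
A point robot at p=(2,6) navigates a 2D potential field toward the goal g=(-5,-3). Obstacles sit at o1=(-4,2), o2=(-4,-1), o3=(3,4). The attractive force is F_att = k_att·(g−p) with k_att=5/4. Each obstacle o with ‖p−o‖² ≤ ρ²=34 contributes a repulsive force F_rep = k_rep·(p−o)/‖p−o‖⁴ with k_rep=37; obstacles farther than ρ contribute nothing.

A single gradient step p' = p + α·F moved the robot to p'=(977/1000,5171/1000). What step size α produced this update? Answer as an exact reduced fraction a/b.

α = 1/10

F_att = 5/4·(g−p) = 5/4·(-7,-9) = (-8.7500,-11.2500)
o1: d²=52 > ρ²=34 → inactive
o2: d²=85 > ρ²=34 → inactive
o3: d²=5 ≤ ρ²=34; F_rep = 37·(-1,2)/5² = (-1.4800,2.9600)
F = F_att + ΣF_rep = (-10.2300,-8.2900)
Δp = p'−p = (-1.0230,-0.8290); α = Δx/Fx = (-1023/1000) / (-1023/100) = 1/10
check: Δy/Fy = (-829/1000) / (-829/100) = 1/10 ✓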